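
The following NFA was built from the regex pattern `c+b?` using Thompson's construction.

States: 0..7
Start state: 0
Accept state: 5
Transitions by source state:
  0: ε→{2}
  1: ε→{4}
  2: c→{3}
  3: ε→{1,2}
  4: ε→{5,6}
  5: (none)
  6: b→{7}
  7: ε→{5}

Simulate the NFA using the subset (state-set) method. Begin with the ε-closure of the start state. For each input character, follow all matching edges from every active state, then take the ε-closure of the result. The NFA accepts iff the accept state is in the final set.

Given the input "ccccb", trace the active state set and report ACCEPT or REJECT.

Answer: ACCEPT

Derivation:
initial (ε-close {0}): {0,2}
'c' @ 1: {1,2,3,4,5,6}  ✓accept
'c' @ 2: {1,2,3,4,5,6}  ✓accept
'c' @ 3: {1,2,3,4,5,6}  ✓accept
'c' @ 4: {1,2,3,4,5,6}  ✓accept
'b' @ 5: {5,7}  ✓accept
final: {5,7}; accept 5 in set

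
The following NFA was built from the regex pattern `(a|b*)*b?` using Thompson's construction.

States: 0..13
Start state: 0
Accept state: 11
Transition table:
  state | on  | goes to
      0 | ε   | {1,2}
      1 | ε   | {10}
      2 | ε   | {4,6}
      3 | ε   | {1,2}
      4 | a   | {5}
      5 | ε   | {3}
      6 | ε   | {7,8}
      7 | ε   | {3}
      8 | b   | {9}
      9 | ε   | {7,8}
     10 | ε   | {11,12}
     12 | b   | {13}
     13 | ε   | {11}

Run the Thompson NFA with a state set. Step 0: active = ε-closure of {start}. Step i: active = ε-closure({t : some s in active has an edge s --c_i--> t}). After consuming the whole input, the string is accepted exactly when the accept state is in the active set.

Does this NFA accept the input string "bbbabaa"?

Answer: ACCEPT

Derivation:
initial (ε-close {0}): {0,1,2,3,4,6,7,8,10,11,12}
'b' @ 1: {1,2,3,4,6,7,8,9,10,11,12,13}  [accepting]
'b' @ 2: {1,2,3,4,6,7,8,9,10,11,12,13}  [accepting]
'b' @ 3: {1,2,3,4,6,7,8,9,10,11,12,13}  [accepting]
'a' @ 4: {1,2,3,4,5,6,7,8,10,11,12}  [accepting]
'b' @ 5: {1,2,3,4,6,7,8,9,10,11,12,13}  [accepting]
'a' @ 6: {1,2,3,4,5,6,7,8,10,11,12}  [accepting]
'a' @ 7: {1,2,3,4,5,6,7,8,10,11,12}  [accepting]
after full input: {1,2,3,4,5,6,7,8,10,11,12}  (accept=11 in)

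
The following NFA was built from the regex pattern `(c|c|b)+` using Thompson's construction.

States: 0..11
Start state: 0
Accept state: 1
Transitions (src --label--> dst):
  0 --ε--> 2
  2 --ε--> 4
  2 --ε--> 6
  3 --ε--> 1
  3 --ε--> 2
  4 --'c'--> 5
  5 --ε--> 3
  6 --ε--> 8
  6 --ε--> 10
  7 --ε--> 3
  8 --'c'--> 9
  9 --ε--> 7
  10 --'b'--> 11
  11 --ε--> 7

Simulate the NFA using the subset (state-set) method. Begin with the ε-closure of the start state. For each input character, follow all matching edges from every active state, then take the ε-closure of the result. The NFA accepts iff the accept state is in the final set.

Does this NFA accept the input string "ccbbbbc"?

start: ε-closure({0}) = {0,2,4,6,8,10}
'c' @ 1: {1,2,3,4,5,6,7,8,9,10}  [accepting]
'c' @ 2: {1,2,3,4,5,6,7,8,9,10}  [accepting]
'b' @ 3: {1,2,3,4,6,7,8,10,11}  [accepting]
'b' @ 4: {1,2,3,4,6,7,8,10,11}  [accepting]
'b' @ 5: {1,2,3,4,6,7,8,10,11}  [accepting]
'b' @ 6: {1,2,3,4,6,7,8,10,11}  [accepting]
'c' @ 7: {1,2,3,4,5,6,7,8,9,10}  [accepting]
after full input: {1,2,3,4,5,6,7,8,9,10}  (accept=1 in)

Answer: ACCEPT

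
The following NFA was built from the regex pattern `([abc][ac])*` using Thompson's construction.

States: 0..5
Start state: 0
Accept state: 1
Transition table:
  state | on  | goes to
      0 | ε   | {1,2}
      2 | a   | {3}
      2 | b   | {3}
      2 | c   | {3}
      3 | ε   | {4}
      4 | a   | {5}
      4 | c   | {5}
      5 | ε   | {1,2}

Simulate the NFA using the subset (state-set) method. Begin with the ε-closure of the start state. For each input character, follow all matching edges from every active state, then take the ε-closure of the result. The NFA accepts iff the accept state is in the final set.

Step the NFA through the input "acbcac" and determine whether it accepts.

start: ε-closure({0}) = {0,1,2}
'a' @ 1: {3,4}
'c' @ 2: {1,2,5}  ✓accept
'b' @ 3: {3,4}
'c' @ 4: {1,2,5}  ✓accept
'a' @ 5: {3,4}
'c' @ 6: {1,2,5}  ✓accept
end set {1,2,5} — state 1 in

Answer: ACCEPT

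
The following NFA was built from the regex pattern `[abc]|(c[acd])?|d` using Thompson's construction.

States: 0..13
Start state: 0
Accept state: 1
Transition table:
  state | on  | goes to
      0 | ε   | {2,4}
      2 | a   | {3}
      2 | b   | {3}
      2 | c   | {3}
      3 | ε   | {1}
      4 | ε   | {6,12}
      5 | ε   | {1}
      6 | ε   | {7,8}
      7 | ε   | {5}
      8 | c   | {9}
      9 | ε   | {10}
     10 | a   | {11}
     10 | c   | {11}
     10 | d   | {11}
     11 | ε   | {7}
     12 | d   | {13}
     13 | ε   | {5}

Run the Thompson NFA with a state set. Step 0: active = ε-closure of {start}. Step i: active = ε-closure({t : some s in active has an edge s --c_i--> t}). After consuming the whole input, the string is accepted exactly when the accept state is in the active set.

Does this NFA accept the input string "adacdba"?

Answer: REJECT

Steps:
initial (ε-close {0}): {0,1,2,4,5,6,7,8,12}
'a' @ 1: {1,3}  [accepting]
'd' @ 2: {}  — state set empty
rest 'acdba' ignored (set empty)
after full input: {}  (accept=1 not in)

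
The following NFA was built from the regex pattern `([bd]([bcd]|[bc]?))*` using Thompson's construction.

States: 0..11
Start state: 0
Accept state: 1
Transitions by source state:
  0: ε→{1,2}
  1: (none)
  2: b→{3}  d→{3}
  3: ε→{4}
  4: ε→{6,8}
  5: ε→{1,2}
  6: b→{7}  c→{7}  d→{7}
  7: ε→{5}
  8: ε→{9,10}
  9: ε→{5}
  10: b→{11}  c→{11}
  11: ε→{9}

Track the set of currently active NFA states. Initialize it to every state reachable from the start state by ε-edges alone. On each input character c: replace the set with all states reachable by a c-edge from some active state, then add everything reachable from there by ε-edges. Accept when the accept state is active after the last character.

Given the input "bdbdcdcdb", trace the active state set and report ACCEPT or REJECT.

S₀ = ε-closure({0}) = {0,1,2}
'b' @ 1: {1,2,3,4,5,6,8,9,10}  [accepting]
'd' @ 2: {1,2,3,4,5,6,7,8,9,10}  [accepting]
'b' @ 3: {1,2,3,4,5,6,7,8,9,10,11}  [accepting]
'd' @ 4: {1,2,3,4,5,6,7,8,9,10}  [accepting]
'c' @ 5: {1,2,5,7,9,11}  [accepting]
'd' @ 6: {1,2,3,4,5,6,8,9,10}  [accepting]
'c' @ 7: {1,2,5,7,9,11}  [accepting]
'd' @ 8: {1,2,3,4,5,6,8,9,10}  [accepting]
'b' @ 9: {1,2,3,4,5,6,7,8,9,10,11}  [accepting]
final: {1,2,3,4,5,6,7,8,9,10,11}; accept 1 in set

Answer: ACCEPT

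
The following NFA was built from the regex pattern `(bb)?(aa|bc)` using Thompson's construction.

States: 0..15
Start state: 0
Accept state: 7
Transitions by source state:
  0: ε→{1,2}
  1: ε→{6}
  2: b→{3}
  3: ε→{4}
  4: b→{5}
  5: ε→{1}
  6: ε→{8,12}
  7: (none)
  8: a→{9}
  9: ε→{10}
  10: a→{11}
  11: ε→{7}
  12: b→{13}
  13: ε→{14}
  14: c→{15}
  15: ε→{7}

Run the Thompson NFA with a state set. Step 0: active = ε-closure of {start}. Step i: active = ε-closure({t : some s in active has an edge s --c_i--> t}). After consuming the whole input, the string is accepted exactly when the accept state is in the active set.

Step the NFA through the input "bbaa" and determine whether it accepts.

Answer: ACCEPT

Steps:
start: ε-closure({0}) = {0,1,2,6,8,12}
'b' @ 1: {3,4,13,14}
'b' @ 2: {1,5,6,8,12}
'a' @ 3: {9,10}
'a' @ 4: {7,11}  (accept∈set)
after full input: {7,11}  (accept=7 in)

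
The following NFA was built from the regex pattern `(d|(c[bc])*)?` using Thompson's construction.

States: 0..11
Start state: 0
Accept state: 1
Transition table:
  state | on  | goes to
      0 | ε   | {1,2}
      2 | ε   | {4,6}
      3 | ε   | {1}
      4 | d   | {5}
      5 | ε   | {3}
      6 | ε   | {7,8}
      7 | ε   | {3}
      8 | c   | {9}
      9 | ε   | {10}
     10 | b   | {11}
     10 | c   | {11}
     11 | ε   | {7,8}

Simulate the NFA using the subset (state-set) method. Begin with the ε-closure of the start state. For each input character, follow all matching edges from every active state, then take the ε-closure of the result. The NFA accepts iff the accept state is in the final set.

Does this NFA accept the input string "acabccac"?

Answer: REJECT

Derivation:
initial (ε-close {0}): {0,1,2,3,4,6,7,8}
'a' @ 1: {}  — dead — no transitions
rest 'cabccac' ignored (set empty)
final: {}; accept 1 not in set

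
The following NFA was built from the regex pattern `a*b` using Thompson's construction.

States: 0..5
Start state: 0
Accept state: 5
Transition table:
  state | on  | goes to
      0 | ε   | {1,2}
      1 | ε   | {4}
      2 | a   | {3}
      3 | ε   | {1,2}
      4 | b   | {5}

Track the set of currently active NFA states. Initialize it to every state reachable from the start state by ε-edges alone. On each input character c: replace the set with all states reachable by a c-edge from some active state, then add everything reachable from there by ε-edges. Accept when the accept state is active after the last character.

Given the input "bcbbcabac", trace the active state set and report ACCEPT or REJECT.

start: ε-closure({0}) = {0,1,2,4}
'b' @ 1: {5}  (accept∈set)
'c' @ 2: {}  — no active states
rest 'bbcabac' ignored (set empty)
end set {} — state 5 not in

Answer: REJECT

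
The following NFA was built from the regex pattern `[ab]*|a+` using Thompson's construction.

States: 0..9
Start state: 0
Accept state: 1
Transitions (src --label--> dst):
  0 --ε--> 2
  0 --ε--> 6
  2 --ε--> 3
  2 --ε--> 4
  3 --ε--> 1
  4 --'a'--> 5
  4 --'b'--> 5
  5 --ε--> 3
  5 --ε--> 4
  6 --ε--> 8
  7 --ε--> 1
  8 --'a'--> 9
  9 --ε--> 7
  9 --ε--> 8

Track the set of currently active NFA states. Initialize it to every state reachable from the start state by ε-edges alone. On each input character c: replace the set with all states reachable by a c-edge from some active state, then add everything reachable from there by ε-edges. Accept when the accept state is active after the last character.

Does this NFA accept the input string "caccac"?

S₀ = ε-closure({0}) = {0,1,2,3,4,6,8}
'c' @ 1: {}  — dead — no transitions
rest 'accac' ignored (set empty)
after full input: {}  (accept=1 not in)

Answer: REJECT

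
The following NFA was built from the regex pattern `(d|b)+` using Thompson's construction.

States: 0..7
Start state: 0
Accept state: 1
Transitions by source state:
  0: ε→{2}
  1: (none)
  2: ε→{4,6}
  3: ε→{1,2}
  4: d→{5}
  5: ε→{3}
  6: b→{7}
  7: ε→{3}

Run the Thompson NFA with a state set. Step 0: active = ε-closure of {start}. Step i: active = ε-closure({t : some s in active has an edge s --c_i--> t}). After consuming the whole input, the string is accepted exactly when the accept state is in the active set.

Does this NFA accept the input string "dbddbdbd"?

Answer: ACCEPT

Derivation:
start: ε-closure({0}) = {0,2,4,6}
'd' @ 1: {1,2,3,4,5,6}  [accepting]
'b' @ 2: {1,2,3,4,6,7}  [accepting]
'd' @ 3: {1,2,3,4,5,6}  [accepting]
'd' @ 4: {1,2,3,4,5,6}  [accepting]
'b' @ 5: {1,2,3,4,6,7}  [accepting]
'd' @ 6: {1,2,3,4,5,6}  [accepting]
'b' @ 7: {1,2,3,4,6,7}  [accepting]
'd' @ 8: {1,2,3,4,5,6}  [accepting]
final: {1,2,3,4,5,6}; accept 1 in set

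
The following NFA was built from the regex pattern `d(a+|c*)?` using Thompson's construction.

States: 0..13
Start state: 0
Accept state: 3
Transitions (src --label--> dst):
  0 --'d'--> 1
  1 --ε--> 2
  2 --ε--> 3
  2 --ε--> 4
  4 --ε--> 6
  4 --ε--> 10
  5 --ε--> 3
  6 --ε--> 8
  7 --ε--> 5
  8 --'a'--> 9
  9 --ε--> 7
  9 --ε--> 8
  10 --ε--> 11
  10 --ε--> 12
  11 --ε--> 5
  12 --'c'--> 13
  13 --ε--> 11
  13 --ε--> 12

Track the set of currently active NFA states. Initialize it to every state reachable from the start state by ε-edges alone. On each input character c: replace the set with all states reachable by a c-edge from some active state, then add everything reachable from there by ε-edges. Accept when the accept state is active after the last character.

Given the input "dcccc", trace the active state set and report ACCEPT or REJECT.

start: ε-closure({0}) = {0}
'd' @ 1: {1,2,3,4,5,6,8,10,11,12}  ✓accept
'c' @ 2: {3,5,11,12,13}  ✓accept
'c' @ 3: {3,5,11,12,13}  ✓accept
'c' @ 4: {3,5,11,12,13}  ✓accept
'c' @ 5: {3,5,11,12,13}  ✓accept
final: {3,5,11,12,13}; accept 3 in set

Answer: ACCEPT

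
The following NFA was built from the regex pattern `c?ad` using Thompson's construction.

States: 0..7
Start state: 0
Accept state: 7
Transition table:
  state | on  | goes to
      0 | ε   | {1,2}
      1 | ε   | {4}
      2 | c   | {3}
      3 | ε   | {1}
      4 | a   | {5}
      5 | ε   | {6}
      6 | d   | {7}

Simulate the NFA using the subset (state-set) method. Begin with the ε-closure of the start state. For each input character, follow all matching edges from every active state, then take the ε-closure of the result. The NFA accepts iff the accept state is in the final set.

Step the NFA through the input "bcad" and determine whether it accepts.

S₀ = ε-closure({0}) = {0,1,2,4}
'b' @ 1: {}  — state set empty
rest 'cad' ignored (set empty)
end set {} — state 7 not in

Answer: REJECT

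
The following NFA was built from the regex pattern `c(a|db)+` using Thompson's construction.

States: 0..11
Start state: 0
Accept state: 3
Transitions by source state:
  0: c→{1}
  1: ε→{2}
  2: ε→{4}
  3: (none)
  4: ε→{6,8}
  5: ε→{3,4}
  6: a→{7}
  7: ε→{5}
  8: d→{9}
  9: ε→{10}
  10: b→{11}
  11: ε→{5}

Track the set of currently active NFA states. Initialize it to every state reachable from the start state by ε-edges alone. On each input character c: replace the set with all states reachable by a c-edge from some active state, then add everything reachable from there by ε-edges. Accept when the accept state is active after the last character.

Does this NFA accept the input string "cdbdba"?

Answer: ACCEPT

Derivation:
S₀ = ε-closure({0}) = {0}
'c' @ 1: {1,2,4,6,8}
'd' @ 2: {9,10}
'b' @ 3: {3,4,5,6,8,11}  (accept∈set)
'd' @ 4: {9,10}
'b' @ 5: {3,4,5,6,8,11}  (accept∈set)
'a' @ 6: {3,4,5,6,7,8}  (accept∈set)
after full input: {3,4,5,6,7,8}  (accept=3 in)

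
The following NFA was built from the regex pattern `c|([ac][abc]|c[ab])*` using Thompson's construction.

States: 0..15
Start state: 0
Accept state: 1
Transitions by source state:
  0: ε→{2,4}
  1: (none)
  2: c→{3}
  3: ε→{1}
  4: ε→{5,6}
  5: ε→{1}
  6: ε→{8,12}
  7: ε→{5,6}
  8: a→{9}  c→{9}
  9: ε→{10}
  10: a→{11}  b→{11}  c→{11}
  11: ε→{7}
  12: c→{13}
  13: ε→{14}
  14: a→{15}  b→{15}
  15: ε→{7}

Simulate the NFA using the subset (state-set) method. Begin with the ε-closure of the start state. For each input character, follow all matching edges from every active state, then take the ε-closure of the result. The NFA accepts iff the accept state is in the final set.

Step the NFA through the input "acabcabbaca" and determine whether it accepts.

Answer: REJECT

Trace:
start: ε-closure({0}) = {0,1,2,4,5,6,8,12}
'a' @ 1: {9,10}
'c' @ 2: {1,5,6,7,8,11,12}  [accepting]
'a' @ 3: {9,10}
'b' @ 4: {1,5,6,7,8,11,12}  [accepting]
'c' @ 5: {9,10,13,14}
'a' @ 6: {1,5,6,7,8,11,12,15}  [accepting]
'b' @ 7: {}  — dead — no transitions
rest 'baca' ignored (set empty)
after full input: {}  (accept=1 not in)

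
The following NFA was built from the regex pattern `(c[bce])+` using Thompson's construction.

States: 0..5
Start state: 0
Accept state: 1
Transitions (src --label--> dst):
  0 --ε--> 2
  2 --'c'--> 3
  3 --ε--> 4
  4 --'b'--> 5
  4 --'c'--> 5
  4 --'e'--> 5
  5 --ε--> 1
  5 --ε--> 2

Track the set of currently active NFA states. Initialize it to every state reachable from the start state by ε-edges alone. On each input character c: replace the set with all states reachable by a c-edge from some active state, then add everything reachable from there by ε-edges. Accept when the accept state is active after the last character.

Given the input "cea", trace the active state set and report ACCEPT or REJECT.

Answer: REJECT

Derivation:
initial (ε-close {0}): {0,2}
'c' @ 1: {3,4}
'e' @ 2: {1,2,5}  [accepting]
'a' @ 3: {}  — no active states
end set {} — state 1 not in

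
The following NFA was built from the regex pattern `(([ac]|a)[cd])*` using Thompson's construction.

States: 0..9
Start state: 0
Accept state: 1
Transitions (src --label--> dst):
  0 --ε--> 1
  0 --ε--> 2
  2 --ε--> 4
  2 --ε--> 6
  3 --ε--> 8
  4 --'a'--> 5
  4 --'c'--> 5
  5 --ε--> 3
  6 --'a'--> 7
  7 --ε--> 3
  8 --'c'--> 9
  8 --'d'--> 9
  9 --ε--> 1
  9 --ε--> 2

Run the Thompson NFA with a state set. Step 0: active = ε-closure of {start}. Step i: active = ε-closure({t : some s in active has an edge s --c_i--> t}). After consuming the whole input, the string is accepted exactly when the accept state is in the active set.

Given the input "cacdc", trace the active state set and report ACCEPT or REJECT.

Answer: REJECT

Derivation:
start: ε-closure({0}) = {0,1,2,4,6}
'c' @ 1: {3,5,8}
'a' @ 2: {}  — state set empty
rest 'cdc' ignored (set empty)
end set {} — state 1 not in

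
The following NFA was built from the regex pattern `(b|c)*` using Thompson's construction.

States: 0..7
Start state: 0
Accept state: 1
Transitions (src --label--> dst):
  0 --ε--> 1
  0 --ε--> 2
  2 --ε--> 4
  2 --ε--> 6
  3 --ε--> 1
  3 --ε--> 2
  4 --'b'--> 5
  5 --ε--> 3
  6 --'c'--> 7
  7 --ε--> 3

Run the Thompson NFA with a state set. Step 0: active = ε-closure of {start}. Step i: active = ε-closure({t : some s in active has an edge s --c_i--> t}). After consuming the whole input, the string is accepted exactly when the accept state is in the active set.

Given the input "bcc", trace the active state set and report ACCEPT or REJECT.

Answer: ACCEPT

Trace:
initial (ε-close {0}): {0,1,2,4,6}
'b' @ 1: {1,2,3,4,5,6}  [accepting]
'c' @ 2: {1,2,3,4,6,7}  [accepting]
'c' @ 3: {1,2,3,4,6,7}  [accepting]
after full input: {1,2,3,4,6,7}  (accept=1 in)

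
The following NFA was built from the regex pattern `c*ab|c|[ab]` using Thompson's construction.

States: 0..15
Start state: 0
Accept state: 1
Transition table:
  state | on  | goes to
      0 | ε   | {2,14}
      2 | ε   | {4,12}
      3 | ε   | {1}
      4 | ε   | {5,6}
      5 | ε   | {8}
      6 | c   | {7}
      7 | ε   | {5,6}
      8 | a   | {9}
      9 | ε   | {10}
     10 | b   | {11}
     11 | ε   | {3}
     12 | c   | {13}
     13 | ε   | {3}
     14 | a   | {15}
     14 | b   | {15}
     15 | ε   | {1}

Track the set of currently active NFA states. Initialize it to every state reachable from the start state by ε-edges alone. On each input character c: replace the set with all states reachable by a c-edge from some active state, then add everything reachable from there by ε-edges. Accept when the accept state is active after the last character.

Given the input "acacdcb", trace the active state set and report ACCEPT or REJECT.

Answer: REJECT

Derivation:
start: ε-closure({0}) = {0,2,4,5,6,8,12,14}
'a' @ 1: {1,9,10,15}  (accept∈set)
'c' @ 2: {}  — no active states
rest 'acdcb' ignored (set empty)
final: {}; accept 1 not in set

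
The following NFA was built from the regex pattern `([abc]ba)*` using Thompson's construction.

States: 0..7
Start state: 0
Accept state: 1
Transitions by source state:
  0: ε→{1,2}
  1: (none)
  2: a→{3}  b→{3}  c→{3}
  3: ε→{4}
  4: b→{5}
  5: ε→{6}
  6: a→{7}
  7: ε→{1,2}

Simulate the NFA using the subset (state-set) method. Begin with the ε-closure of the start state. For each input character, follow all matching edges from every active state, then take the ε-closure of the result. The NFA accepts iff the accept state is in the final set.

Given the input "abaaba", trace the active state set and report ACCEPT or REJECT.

Answer: ACCEPT

Derivation:
S₀ = ε-closure({0}) = {0,1,2}
'a' @ 1: {3,4}
'b' @ 2: {5,6}
'a' @ 3: {1,2,7}  ✓accept
'a' @ 4: {3,4}
'b' @ 5: {5,6}
'a' @ 6: {1,2,7}  ✓accept
end set {1,2,7} — state 1 in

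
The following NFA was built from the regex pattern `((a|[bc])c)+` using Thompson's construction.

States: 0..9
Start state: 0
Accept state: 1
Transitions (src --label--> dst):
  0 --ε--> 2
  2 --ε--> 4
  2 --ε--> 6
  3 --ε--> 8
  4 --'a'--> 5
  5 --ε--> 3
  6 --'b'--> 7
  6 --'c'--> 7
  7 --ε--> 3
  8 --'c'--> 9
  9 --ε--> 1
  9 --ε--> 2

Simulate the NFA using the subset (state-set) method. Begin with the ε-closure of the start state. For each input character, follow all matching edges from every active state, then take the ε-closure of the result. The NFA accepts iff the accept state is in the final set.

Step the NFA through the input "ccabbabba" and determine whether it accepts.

Answer: REJECT

Trace:
start: ε-closure({0}) = {0,2,4,6}
'c' @ 1: {3,7,8}
'c' @ 2: {1,2,4,6,9}  ✓accept
'a' @ 3: {3,5,8}
'b' @ 4: {}  — state set empty
rest 'babba' ignored (set empty)
final: {}; accept 1 not in set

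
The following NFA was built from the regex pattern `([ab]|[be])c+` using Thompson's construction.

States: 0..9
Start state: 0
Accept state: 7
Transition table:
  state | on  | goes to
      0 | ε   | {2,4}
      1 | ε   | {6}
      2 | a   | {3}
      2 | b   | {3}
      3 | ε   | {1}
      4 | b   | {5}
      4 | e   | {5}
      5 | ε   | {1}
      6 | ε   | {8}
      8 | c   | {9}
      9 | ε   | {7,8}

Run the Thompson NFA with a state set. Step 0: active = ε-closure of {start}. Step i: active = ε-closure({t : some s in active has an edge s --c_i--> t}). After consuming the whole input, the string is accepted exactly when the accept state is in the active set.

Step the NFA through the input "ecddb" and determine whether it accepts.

Answer: REJECT

Trace:
S₀ = ε-closure({0}) = {0,2,4}
'e' @ 1: {1,5,6,8}
'c' @ 2: {7,8,9}  [accepting]
'd' @ 3: {}  — state set empty
rest 'db' ignored (set empty)
final: {}; accept 7 not in set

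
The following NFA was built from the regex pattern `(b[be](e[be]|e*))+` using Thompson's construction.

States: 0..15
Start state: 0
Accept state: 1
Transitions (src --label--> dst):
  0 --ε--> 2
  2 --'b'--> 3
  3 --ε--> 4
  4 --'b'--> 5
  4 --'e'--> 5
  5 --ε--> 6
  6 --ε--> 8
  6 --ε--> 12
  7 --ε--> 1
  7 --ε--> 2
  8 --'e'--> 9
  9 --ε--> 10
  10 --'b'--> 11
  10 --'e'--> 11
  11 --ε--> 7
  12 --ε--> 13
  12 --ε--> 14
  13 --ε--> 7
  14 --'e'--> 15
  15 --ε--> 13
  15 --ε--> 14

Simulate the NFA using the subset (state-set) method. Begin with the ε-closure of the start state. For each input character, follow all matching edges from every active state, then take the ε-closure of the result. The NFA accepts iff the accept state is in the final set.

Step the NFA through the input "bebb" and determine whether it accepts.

Answer: ACCEPT

Steps:
initial (ε-close {0}): {0,2}
'b' @ 1: {3,4}
'e' @ 2: {1,2,5,6,7,8,12,13,14}  ✓accept
'b' @ 3: {3,4}
'b' @ 4: {1,2,5,6,7,8,12,13,14}  ✓accept
final: {1,2,5,6,7,8,12,13,14}; accept 1 in set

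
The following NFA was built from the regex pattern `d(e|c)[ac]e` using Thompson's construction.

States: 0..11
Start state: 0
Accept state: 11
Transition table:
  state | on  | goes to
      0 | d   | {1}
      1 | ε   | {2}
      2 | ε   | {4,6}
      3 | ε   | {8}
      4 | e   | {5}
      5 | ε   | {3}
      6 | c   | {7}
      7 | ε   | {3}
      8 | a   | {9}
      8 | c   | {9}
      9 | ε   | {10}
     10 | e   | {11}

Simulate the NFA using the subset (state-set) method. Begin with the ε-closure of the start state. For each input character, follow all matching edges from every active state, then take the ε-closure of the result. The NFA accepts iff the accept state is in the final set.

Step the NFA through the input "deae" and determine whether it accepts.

Answer: ACCEPT

Steps:
S₀ = ε-closure({0}) = {0}
'd' @ 1: {1,2,4,6}
'e' @ 2: {3,5,8}
'a' @ 3: {9,10}
'e' @ 4: {11}  (accept∈set)
final: {11}; accept 11 in set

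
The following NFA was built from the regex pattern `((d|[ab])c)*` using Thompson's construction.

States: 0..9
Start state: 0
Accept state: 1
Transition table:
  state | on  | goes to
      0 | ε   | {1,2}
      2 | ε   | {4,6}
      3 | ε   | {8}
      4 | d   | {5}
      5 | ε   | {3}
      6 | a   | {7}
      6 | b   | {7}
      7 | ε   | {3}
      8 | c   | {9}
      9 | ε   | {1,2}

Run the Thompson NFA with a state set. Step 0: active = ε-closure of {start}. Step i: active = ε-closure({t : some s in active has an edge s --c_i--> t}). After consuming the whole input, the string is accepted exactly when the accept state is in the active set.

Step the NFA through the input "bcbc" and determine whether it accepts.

start: ε-closure({0}) = {0,1,2,4,6}
'b' @ 1: {3,7,8}
'c' @ 2: {1,2,4,6,9}  (accept∈set)
'b' @ 3: {3,7,8}
'c' @ 4: {1,2,4,6,9}  (accept∈set)
end set {1,2,4,6,9} — state 1 in

Answer: ACCEPT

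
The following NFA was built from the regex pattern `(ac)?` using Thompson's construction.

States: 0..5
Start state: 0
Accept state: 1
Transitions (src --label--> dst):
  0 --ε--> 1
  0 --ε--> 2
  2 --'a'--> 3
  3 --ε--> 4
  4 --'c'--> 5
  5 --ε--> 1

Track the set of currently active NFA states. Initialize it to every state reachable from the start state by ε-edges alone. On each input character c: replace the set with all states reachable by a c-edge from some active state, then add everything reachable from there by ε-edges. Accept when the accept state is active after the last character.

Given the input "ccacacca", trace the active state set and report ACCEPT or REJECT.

initial (ε-close {0}): {0,1,2}
'c' @ 1: {}  — dead — no transitions
rest 'cacacca' ignored (set empty)
after full input: {}  (accept=1 not in)

Answer: REJECT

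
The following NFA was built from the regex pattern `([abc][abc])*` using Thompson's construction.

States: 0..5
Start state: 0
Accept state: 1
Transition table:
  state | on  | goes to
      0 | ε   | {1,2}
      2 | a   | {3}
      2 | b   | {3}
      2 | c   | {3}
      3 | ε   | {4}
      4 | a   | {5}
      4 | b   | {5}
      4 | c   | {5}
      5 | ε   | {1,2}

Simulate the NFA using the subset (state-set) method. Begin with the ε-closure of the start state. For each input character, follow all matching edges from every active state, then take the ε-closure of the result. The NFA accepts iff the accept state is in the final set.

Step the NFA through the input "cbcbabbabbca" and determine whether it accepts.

initial (ε-close {0}): {0,1,2}
'c' @ 1: {3,4}
'b' @ 2: {1,2,5}  ✓accept
'c' @ 3: {3,4}
'b' @ 4: {1,2,5}  ✓accept
'a' @ 5: {3,4}
'b' @ 6: {1,2,5}  ✓accept
'b' @ 7: {3,4}
'a' @ 8: {1,2,5}  ✓accept
'b' @ 9: {3,4}
'b' @ 10: {1,2,5}  ✓accept
'c' @ 11: {3,4}
'a' @ 12: {1,2,5}  ✓accept
final: {1,2,5}; accept 1 in set

Answer: ACCEPT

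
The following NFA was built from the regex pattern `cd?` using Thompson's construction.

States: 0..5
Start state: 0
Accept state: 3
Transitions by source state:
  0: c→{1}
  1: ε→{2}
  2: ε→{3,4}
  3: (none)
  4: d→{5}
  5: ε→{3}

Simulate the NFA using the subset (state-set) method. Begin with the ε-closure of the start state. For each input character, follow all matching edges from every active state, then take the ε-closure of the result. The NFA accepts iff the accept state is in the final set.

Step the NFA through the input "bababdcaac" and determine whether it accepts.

Answer: REJECT

Trace:
initial (ε-close {0}): {0}
'b' @ 1: {}  — dead — no transitions
rest 'ababdcaac' ignored (set empty)
end set {} — state 3 not in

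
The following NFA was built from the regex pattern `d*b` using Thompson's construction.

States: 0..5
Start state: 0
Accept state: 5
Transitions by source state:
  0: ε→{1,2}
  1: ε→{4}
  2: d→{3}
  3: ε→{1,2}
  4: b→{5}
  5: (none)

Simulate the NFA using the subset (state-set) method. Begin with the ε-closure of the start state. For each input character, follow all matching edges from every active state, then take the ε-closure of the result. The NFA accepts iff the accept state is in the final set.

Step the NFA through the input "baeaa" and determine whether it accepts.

start: ε-closure({0}) = {0,1,2,4}
'b' @ 1: {5}  ✓accept
'a' @ 2: {}  — dead — no transitions
rest 'eaa' ignored (set empty)
final: {}; accept 5 not in set

Answer: REJECT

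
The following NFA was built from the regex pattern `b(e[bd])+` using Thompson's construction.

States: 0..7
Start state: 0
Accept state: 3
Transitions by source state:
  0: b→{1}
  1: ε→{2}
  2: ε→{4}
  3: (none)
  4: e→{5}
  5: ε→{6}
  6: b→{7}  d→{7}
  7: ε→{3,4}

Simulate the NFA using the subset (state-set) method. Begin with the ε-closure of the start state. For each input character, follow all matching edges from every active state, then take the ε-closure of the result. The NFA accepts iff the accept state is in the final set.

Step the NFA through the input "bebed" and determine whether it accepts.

Answer: ACCEPT

Steps:
start: ε-closure({0}) = {0}
'b' @ 1: {1,2,4}
'e' @ 2: {5,6}
'b' @ 3: {3,4,7}  ✓accept
'e' @ 4: {5,6}
'd' @ 5: {3,4,7}  ✓accept
end set {3,4,7} — state 3 in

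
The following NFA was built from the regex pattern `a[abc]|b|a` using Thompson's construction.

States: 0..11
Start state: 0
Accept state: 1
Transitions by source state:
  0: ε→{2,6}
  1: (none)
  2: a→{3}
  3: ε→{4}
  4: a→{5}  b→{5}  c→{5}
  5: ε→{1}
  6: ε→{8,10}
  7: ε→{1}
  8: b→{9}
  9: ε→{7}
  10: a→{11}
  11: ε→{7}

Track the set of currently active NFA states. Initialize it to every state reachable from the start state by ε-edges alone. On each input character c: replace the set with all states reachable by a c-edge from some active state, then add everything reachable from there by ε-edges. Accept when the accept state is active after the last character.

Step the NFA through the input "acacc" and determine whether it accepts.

Answer: REJECT

Steps:
initial (ε-close {0}): {0,2,6,8,10}
'a' @ 1: {1,3,4,7,11}  ✓accept
'c' @ 2: {1,5}  ✓accept
'a' @ 3: {}  — no active states
rest 'cc' ignored (set empty)
end set {} — state 1 not in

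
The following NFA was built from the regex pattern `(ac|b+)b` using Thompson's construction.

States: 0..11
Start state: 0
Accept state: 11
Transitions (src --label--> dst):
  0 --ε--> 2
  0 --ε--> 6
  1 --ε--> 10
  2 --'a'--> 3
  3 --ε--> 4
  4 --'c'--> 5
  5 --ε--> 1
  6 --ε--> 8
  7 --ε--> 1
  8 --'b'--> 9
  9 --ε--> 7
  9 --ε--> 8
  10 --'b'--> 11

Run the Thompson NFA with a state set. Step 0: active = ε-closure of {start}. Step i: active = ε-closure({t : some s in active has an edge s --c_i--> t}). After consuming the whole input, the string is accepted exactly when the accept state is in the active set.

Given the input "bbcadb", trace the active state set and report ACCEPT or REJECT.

Answer: REJECT

Trace:
start: ε-closure({0}) = {0,2,6,8}
'b' @ 1: {1,7,8,9,10}
'b' @ 2: {1,7,8,9,10,11}  (accept∈set)
'c' @ 3: {}  — state set empty
rest 'adb' ignored (set empty)
after full input: {}  (accept=11 not in)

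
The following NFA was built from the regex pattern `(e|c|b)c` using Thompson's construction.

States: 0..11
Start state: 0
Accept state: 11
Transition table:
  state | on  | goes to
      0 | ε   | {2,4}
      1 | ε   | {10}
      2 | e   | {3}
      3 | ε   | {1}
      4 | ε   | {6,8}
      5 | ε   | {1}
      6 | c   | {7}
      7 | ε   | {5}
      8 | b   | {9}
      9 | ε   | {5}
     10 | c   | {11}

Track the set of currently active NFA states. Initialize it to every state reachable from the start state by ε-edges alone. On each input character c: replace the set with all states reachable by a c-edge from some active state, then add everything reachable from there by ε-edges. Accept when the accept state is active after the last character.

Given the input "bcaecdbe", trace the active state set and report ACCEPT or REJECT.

initial (ε-close {0}): {0,2,4,6,8}
'b' @ 1: {1,5,9,10}
'c' @ 2: {11}  [accepting]
'a' @ 3: {}  — dead — no transitions
rest 'ecdbe' ignored (set empty)
after full input: {}  (accept=11 not in)

Answer: REJECT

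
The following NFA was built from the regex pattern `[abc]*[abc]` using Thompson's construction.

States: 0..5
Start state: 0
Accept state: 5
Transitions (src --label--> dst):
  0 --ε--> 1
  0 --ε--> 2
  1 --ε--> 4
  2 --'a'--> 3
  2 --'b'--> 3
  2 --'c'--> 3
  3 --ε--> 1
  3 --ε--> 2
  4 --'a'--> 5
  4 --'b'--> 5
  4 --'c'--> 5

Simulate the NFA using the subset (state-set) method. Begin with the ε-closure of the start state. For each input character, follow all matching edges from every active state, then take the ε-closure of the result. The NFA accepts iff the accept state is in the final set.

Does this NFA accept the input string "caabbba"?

start: ε-closure({0}) = {0,1,2,4}
'c' @ 1: {1,2,3,4,5}  ✓accept
'a' @ 2: {1,2,3,4,5}  ✓accept
'a' @ 3: {1,2,3,4,5}  ✓accept
'b' @ 4: {1,2,3,4,5}  ✓accept
'b' @ 5: {1,2,3,4,5}  ✓accept
'b' @ 6: {1,2,3,4,5}  ✓accept
'a' @ 7: {1,2,3,4,5}  ✓accept
final: {1,2,3,4,5}; accept 5 in set

Answer: ACCEPT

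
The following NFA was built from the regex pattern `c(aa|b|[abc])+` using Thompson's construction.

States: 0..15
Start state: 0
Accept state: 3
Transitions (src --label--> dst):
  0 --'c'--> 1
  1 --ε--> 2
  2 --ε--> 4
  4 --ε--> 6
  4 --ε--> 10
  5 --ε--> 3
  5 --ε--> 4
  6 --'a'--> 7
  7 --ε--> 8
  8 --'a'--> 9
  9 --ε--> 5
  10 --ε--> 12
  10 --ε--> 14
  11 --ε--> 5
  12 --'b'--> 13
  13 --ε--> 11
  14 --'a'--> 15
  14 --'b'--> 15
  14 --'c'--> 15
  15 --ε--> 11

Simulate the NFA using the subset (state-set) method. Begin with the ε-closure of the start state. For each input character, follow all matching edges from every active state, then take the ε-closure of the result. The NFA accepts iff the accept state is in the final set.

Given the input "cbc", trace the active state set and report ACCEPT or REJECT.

initial (ε-close {0}): {0}
'c' @ 1: {1,2,4,6,10,12,14}
'b' @ 2: {3,4,5,6,10,11,12,13,14,15}  [accepting]
'c' @ 3: {3,4,5,6,10,11,12,14,15}  [accepting]
end set {3,4,5,6,10,11,12,14,15} — state 3 in

Answer: ACCEPT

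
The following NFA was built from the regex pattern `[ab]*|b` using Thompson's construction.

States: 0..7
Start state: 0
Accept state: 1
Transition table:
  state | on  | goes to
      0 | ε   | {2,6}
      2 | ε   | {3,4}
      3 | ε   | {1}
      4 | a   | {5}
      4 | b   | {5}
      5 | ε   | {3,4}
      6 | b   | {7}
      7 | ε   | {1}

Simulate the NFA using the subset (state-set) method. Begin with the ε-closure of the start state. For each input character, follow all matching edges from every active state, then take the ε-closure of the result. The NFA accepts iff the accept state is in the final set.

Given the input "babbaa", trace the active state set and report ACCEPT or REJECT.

S₀ = ε-closure({0}) = {0,1,2,3,4,6}
'b' @ 1: {1,3,4,5,7}  ✓accept
'a' @ 2: {1,3,4,5}  ✓accept
'b' @ 3: {1,3,4,5}  ✓accept
'b' @ 4: {1,3,4,5}  ✓accept
'a' @ 5: {1,3,4,5}  ✓accept
'a' @ 6: {1,3,4,5}  ✓accept
end set {1,3,4,5} — state 1 in

Answer: ACCEPT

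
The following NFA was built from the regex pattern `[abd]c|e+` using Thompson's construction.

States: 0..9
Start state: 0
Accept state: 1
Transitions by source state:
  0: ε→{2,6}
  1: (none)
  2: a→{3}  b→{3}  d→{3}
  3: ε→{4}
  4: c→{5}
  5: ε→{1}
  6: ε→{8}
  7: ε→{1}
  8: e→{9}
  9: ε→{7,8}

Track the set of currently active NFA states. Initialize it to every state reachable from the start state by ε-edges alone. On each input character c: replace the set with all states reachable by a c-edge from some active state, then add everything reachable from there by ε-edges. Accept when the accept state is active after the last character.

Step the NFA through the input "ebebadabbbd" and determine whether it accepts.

S₀ = ε-closure({0}) = {0,2,6,8}
'e' @ 1: {1,7,8,9}  [accepting]
'b' @ 2: {}  — state set empty
rest 'ebadabbbd' ignored (set empty)
after full input: {}  (accept=1 not in)

Answer: REJECT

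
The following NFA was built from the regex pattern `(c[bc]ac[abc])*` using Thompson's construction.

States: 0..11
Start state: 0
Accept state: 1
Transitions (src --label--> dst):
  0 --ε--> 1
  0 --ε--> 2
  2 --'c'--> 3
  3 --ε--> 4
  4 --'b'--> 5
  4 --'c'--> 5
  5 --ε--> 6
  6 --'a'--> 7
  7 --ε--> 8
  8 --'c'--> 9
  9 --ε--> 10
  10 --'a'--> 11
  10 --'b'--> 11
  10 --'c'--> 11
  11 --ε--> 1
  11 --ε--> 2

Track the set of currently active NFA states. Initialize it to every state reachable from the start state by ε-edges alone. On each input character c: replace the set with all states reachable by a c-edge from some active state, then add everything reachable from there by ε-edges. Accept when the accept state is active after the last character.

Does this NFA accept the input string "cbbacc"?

S₀ = ε-closure({0}) = {0,1,2}
'c' @ 1: {3,4}
'b' @ 2: {5,6}
'b' @ 3: {}  — state set empty
rest 'acc' ignored (set empty)
after full input: {}  (accept=1 not in)

Answer: REJECT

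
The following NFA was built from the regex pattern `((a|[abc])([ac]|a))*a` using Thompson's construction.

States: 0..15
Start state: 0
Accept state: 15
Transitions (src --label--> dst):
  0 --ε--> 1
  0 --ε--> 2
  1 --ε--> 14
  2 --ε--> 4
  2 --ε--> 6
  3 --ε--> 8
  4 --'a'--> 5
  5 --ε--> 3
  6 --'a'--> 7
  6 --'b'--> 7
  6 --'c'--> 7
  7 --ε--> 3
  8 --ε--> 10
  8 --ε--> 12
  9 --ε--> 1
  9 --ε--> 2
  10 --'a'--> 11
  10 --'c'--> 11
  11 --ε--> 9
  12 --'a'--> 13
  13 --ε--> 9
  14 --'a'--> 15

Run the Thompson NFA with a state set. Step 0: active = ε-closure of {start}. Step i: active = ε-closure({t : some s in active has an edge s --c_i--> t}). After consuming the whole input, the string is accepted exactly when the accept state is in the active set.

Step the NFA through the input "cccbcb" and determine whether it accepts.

Answer: REJECT

Steps:
start: ε-closure({0}) = {0,1,2,4,6,14}
'c' @ 1: {3,7,8,10,12}
'c' @ 2: {1,2,4,6,9,11,14}
'c' @ 3: {3,7,8,10,12}
'b' @ 4: {}  — dead — no transitions
rest 'cb' ignored (set empty)
final: {}; accept 15 not in set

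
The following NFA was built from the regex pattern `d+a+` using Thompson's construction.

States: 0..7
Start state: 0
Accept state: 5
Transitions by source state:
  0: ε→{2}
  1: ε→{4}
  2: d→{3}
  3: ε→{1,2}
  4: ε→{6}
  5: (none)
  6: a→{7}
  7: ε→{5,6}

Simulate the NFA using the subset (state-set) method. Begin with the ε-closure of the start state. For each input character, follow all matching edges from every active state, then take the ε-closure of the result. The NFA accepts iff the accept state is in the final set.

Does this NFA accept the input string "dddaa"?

start: ε-closure({0}) = {0,2}
'd' @ 1: {1,2,3,4,6}
'd' @ 2: {1,2,3,4,6}
'd' @ 3: {1,2,3,4,6}
'a' @ 4: {5,6,7}  (accept∈set)
'a' @ 5: {5,6,7}  (accept∈set)
final: {5,6,7}; accept 5 in set

Answer: ACCEPT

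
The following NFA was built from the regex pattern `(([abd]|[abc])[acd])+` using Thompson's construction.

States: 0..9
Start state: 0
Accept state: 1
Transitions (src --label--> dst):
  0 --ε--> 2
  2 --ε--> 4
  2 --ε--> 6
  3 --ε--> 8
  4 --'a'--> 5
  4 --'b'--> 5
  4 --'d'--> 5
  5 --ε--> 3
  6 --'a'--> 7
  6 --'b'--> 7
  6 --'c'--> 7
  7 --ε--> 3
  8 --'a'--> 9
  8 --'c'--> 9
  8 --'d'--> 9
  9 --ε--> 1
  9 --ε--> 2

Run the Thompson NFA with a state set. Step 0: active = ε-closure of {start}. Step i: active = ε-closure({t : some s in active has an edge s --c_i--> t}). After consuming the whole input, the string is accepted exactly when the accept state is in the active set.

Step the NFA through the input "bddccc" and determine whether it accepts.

S₀ = ε-closure({0}) = {0,2,4,6}
'b' @ 1: {3,5,7,8}
'd' @ 2: {1,2,4,6,9}  (accept∈set)
'd' @ 3: {3,5,8}
'c' @ 4: {1,2,4,6,9}  (accept∈set)
'c' @ 5: {3,7,8}
'c' @ 6: {1,2,4,6,9}  (accept∈set)
end set {1,2,4,6,9} — state 1 in

Answer: ACCEPT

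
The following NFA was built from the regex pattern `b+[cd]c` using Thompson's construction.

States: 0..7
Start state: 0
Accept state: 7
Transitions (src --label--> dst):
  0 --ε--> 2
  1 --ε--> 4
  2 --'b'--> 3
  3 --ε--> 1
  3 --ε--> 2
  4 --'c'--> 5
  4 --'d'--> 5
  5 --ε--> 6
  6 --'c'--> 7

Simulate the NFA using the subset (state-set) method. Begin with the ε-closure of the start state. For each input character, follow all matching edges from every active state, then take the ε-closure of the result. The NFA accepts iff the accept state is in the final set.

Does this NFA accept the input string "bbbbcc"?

Answer: ACCEPT

Derivation:
initial (ε-close {0}): {0,2}
'b' @ 1: {1,2,3,4}
'b' @ 2: {1,2,3,4}
'b' @ 3: {1,2,3,4}
'b' @ 4: {1,2,3,4}
'c' @ 5: {5,6}
'c' @ 6: {7}  ✓accept
end set {7} — state 7 in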